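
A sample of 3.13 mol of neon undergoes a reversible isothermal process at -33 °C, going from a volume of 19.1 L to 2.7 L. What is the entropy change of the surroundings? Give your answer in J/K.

For an isothermal ideal gas ΔS_gas = nR ln(V₂/V₁) = 3.13 × 8.314 × ln(2.7/19.1) = -50.9 J/K.
The process is reversible, so ΔS_surr = −ΔS_gas = 50.9 J/K and ΔS_universe = 0.

ΔS_surr = 50.9 J/K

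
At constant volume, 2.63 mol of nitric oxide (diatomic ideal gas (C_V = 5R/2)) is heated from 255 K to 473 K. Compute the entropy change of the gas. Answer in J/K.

ΔS = 33.8 J/K

At constant volume, ΔS = nC_V ln(T₂/T₁) with C_V = 5R/2 = 20.79 J mol⁻¹ K⁻¹.
ΔS = 2.63 × 20.79 × ln(473/255) = 33.8 J/K.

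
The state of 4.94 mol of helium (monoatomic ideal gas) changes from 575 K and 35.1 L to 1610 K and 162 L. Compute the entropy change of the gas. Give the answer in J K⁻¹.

ΔS = 126 J/K

Entropy is a state function: ΔS = nC_V ln(T₂/T₁) + nR ln(V₂/V₁), with C_V = 3R/2 = 12.47 J mol⁻¹ K⁻¹ for a monoatomic ideal gas.
ΔS = 4.94 × [12.47 × ln(1610/575) + 8.314 × ln(162/35.1)] = 126 J/K.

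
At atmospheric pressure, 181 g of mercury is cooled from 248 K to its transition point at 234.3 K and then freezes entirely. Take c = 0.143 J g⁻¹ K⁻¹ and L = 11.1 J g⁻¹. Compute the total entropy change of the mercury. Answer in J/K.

ΔS = -10 J/K

Cooling step: ΔS₁ = m c ln(T_tr/T_i) = 181 × 0.143 × ln(234.3/248) = -1.471 J/K.
Phase change: ΔS₂ = −mL/T_tr = −181 × 11.1 / 234.3 = -8.575 J/K.
ΔS_total = (-1.471) + (-8.575) = -10 J/K.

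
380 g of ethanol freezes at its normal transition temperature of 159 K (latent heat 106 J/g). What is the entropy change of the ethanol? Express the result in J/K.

Heat released by the substance: Q = −mL = −380 × 106 = −40280 J.
At constant T, ΔS = Q_rev/T = −40280 / 159 = -253 J/K.

ΔS = -253 J/K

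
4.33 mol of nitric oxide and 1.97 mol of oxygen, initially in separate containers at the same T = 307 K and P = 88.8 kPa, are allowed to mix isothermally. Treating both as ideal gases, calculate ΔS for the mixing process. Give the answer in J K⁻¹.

ΔS_mix = 32.5 J/K

Mole fractions: x_A = 4.33/6.3 = 0.687, x_B = 0.313.
ΔS_mix = −R(n_A ln x_A + n_B ln x_B) = −8.314 × (4.33 ln 0.687 + 1.97 ln 0.313) = 32.5 J/K.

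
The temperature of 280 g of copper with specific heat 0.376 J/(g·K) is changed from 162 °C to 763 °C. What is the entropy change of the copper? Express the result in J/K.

ΔS = 91.3 J/K

In kelvin: T₁ = 435.15 K, T₂ = 1036.15 K. ΔS = ∫dQ_rev/T = m c ln(T₂/T₁) = 280 × 0.376 × ln(1036.15/435.15) = 91.3 J/K.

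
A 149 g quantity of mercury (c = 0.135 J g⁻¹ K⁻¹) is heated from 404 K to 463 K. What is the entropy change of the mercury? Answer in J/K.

ΔS = ∫dQ_rev/T = m c ln(T₂/T₁) = 149 × 0.135 × ln(463/404) = 2.74 J/K.

ΔS = 2.74 J/K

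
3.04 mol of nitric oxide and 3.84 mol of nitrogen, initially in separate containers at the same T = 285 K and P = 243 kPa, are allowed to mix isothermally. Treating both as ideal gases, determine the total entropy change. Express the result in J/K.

Mole fractions: x_A = 3.04/6.88 = 0.442, x_B = 0.558.
ΔS_mix = −R(n_A ln x_A + n_B ln x_B) = −8.314 × (3.04 ln 0.442 + 3.84 ln 0.558) = 39.3 J/K.

ΔS_mix = 39.3 J/K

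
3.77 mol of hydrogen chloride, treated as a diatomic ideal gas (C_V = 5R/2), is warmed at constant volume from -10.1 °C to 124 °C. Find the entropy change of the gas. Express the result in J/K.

ΔS = 32.3 J/K

In kelvin: T₁ = 263.05 K, T₂ = 397.15 K. At constant volume, ΔS = nC_V ln(T₂/T₁) with C_V = 5R/2 = 20.79 J mol⁻¹ K⁻¹.
ΔS = 3.77 × 20.79 × ln(397.15/263.05) = 32.3 J/K.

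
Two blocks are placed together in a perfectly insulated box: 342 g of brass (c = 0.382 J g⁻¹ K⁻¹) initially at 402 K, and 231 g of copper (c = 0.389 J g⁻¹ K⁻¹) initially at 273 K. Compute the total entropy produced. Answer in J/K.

ΔS_total = 3.87 J/K

Energy balance: T_f = (m₁c₁T₁ + m₂c₂T₂)/(m₁c₁ + m₂c₂) = 349.43 K.
ΔS₁ = m₁c₁ ln(T_f/T₁) = 130.644 × ln(349.43/402) = -18.31 J/K.
ΔS₂ = m₂c₂ ln(T_f/T₂) = 89.859 × ln(349.43/273) = 22.18 J/K.
ΔS_total = -18.31 + 22.18 = 3.87 J/K.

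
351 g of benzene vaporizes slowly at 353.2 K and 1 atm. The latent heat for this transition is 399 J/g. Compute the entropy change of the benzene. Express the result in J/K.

ΔS = 397 J/K

Heat absorbed by the substance: Q = mL = 351 × 399 = 140049 J.
At constant T, ΔS = Q_rev/T = 140049 / 353.2 = 397 J/K.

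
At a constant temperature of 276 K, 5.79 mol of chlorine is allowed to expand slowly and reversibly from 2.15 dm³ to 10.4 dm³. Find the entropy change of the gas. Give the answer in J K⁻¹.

ΔS_gas = 75.9 J/K

For an isothermal ideal gas ΔS_gas = nR ln(V₂/V₁) = 5.79 × 8.314 × ln(10.4/2.15) = 75.9 J/K.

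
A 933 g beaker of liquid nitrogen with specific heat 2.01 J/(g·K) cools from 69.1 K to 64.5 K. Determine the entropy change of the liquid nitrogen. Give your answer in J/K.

ΔS = -129 J/K

ΔS = ∫dQ_rev/T = m c ln(T₂/T₁) = 933 × 2.01 × ln(64.5/69.1) = -129 J/K.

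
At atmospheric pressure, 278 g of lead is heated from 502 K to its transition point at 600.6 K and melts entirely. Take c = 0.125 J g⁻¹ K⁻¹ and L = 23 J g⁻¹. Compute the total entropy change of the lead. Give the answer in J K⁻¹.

Warming step: ΔS₁ = m c ln(T_tr/T_i) = 278 × 0.125 × ln(600.6/502) = 6.232 J/K.
Phase change: ΔS₂ = +mL/T_tr = 278 × 23 / 600.6 = 10.65 J/K.
ΔS_total = (6.232) + (10.65) = 16.9 J/K.

ΔS = 16.9 J/K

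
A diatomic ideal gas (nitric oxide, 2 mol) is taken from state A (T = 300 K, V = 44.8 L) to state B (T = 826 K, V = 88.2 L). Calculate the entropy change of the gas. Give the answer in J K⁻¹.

Entropy is a state function: ΔS = nC_V ln(T₂/T₁) + nR ln(V₂/V₁), with C_V = 5R/2 = 20.79 J mol⁻¹ K⁻¹ for a diatomic ideal gas.
ΔS = 2 × [20.79 × ln(826/300) + 8.314 × ln(88.2/44.8)] = 53.4 J/K.

ΔS = 53.4 J/K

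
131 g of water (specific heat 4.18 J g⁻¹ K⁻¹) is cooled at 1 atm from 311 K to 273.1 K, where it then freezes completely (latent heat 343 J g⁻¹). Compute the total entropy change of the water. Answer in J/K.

ΔS = -236 J/K

Cooling step: ΔS₁ = m c ln(T_tr/T_i) = 131 × 4.18 × ln(273.1/311) = -71.16 J/K.
Phase change: ΔS₂ = −mL/T_tr = −131 × 343 / 273.1 = -164.5 J/K.
ΔS_total = (-71.16) + (-164.5) = -236 J/K.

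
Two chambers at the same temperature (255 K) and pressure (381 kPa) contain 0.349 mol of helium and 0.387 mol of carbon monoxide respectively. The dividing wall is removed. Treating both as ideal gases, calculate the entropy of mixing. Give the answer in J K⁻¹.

ΔS_mix = 4.23 J/K

Mole fractions: x_A = 0.349/0.736 = 0.474, x_B = 0.526.
ΔS_mix = −R(n_A ln x_A + n_B ln x_B) = −8.314 × (0.349 ln 0.474 + 0.387 ln 0.526) = 4.23 J/K.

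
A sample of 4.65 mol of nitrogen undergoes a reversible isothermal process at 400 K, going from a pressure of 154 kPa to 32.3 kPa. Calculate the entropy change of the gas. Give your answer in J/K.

For an isothermal ideal gas ΔS_gas = nR ln(P₁/P₂) = 4.65 × 8.314 × ln(154/32.3) = 60.4 J/K.

ΔS_gas = 60.4 J/K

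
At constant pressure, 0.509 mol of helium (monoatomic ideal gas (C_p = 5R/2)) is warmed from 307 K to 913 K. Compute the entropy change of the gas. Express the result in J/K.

At constant pressure, ΔS = nC_p ln(T₂/T₁) with C_p = 5R/2 = 20.79 J mol⁻¹ K⁻¹.
ΔS = 0.509 × 20.79 × ln(913/307) = 11.5 J/K.

ΔS = 11.5 J/K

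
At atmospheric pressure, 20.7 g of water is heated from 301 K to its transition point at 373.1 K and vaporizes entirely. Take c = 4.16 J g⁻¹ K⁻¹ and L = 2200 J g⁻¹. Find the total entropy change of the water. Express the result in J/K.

Warming step: ΔS₁ = m c ln(T_tr/T_i) = 20.7 × 4.16 × ln(373.1/301) = 18.49 J/K.
Phase change: ΔS₂ = +mL/T_tr = 20.7 × 2200 / 373.1 = 122.1 J/K.
ΔS_total = (18.49) + (122.1) = 141 J/K.

ΔS = 141 J/K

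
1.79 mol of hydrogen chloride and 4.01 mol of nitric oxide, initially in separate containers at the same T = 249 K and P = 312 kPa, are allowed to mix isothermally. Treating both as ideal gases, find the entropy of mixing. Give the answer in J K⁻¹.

Mole fractions: x_A = 1.79/5.8 = 0.309, x_B = 0.691.
ΔS_mix = −R(n_A ln x_A + n_B ln x_B) = −8.314 × (1.79 ln 0.309 + 4.01 ln 0.691) = 29.8 J/K.

ΔS_mix = 29.8 J/K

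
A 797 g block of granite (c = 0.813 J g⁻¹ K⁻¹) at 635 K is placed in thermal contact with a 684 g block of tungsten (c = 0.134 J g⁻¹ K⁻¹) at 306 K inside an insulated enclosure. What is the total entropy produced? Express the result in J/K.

ΔS_total = 17.8 J/K

Energy balance: T_f = (m₁c₁T₁ + m₂c₂T₂)/(m₁c₁ + m₂c₂) = 594.23 K.
ΔS₁ = m₁c₁ ln(T_f/T₁) = 647.961 × ln(594.23/635) = -43 J/K.
ΔS₂ = m₂c₂ ln(T_f/T₂) = 91.656 × ln(594.23/306) = 60.83 J/K.
ΔS_total = -43 + 60.83 = 17.8 J/K.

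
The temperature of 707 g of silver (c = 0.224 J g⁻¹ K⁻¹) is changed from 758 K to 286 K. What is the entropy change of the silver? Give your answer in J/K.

ΔS = ∫dQ_rev/T = m c ln(T₂/T₁) = 707 × 0.224 × ln(286/758) = -154 J/K.

ΔS = -154 J/K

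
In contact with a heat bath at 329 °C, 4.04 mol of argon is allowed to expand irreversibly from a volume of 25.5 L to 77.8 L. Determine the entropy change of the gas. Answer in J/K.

ΔS_gas = 37.5 J/K

Entropy is a state function, so ΔS_gas depends only on the end states.
For an isothermal ideal gas ΔS_gas = nR ln(V₂/V₁) = 4.04 × 8.314 × ln(77.8/25.5) = 37.5 J/K.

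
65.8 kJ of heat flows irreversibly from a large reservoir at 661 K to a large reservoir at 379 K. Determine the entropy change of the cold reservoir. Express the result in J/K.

ΔS_cold = 174 J/K

The cold reservoir gains heat Q, so ΔS_cold = +Q/T_C = 65800/379 = 174 J/K.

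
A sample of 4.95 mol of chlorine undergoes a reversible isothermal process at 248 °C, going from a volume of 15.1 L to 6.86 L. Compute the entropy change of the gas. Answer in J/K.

For an isothermal ideal gas ΔS_gas = nR ln(V₂/V₁) = 4.95 × 8.314 × ln(6.86/15.1) = -32.5 J/K.

ΔS_gas = -32.5 J/K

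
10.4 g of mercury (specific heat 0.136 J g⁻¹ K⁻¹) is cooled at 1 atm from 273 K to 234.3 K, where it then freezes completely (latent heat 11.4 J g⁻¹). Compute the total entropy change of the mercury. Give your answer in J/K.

Cooling step: ΔS₁ = m c ln(T_tr/T_i) = 10.4 × 0.136 × ln(234.3/273) = -0.2162 J/K.
Phase change: ΔS₂ = −mL/T_tr = −10.4 × 11.4 / 234.3 = -0.506 J/K.
ΔS_total = (-0.2162) + (-0.506) = -0.722 J/K.

ΔS = -0.722 J/K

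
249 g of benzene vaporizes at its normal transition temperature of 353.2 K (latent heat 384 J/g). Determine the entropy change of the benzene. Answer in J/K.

ΔS = 271 J/K

Heat absorbed by the substance: Q = mL = 249 × 384 = 95616 J.
At constant T, ΔS = Q_rev/T = 95616 / 353.2 = 271 J/K.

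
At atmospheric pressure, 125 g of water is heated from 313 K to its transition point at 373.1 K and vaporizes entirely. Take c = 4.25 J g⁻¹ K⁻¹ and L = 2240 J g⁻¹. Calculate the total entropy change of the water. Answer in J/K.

Warming step: ΔS₁ = m c ln(T_tr/T_i) = 125 × 4.25 × ln(373.1/313) = 93.31 J/K.
Phase change: ΔS₂ = +mL/T_tr = 125 × 2240 / 373.1 = 750.5 J/K.
ΔS_total = (93.31) + (750.5) = 844 J/K.

ΔS = 844 J/K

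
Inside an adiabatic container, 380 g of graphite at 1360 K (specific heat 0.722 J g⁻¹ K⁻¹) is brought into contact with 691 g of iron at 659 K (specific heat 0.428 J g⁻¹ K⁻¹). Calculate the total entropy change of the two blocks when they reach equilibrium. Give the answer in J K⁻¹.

Energy balance: T_f = (m₁c₁T₁ + m₂c₂T₂)/(m₁c₁ + m₂c₂) = 996.35 K.
ΔS₁ = m₁c₁ ln(T_f/T₁) = 274.36 × ln(996.35/1360) = -85.36 J/K.
ΔS₂ = m₂c₂ ln(T_f/T₂) = 295.748 × ln(996.35/659) = 122.3 J/K.
ΔS_total = -85.36 + 122.3 = 36.9 J/K.

ΔS_total = 36.9 J/K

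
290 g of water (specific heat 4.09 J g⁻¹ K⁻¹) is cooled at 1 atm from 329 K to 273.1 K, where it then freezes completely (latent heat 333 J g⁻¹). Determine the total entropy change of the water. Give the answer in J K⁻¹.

Cooling step: ΔS₁ = m c ln(T_tr/T_i) = 290 × 4.09 × ln(273.1/329) = -220.9 J/K.
Phase change: ΔS₂ = −mL/T_tr = −290 × 333 / 273.1 = -353.6 J/K.
ΔS_total = (-220.9) + (-353.6) = -574 J/K.

ΔS = -574 J/K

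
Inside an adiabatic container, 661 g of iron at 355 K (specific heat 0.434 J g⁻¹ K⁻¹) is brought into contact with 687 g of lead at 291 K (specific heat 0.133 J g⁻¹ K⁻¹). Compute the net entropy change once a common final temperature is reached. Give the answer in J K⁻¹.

ΔS_total = 1.32 J/K

Energy balance: T_f = (m₁c₁T₁ + m₂c₂T₂)/(m₁c₁ + m₂c₂) = 339.54 K.
ΔS₁ = m₁c₁ ln(T_f/T₁) = 286.874 × ln(339.54/355) = -12.774 J/K.
ΔS₂ = m₂c₂ ln(T_f/T₂) = 91.371 × ln(339.54/291) = 14.096 J/K.
ΔS_total = -12.774 + 14.096 = 1.32 J/K.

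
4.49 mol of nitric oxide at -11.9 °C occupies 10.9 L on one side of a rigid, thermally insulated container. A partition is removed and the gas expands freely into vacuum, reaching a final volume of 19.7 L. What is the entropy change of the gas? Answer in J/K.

No heat is exchanged and no work is done, so the ideal-gas temperature stays constant.
Entropy is a state function; using a reversible isothermal path, ΔS_gas = nR ln(V₂/V₁) = 4.49 × 8.314 × ln(19.7/10.9) = 22.1 J/K.

ΔS_gas = 22.1 J/K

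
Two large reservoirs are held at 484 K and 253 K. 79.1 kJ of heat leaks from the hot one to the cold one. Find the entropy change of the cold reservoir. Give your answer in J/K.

ΔS_cold = 313 J/K

The cold reservoir gains heat Q, so ΔS_cold = +Q/T_C = 79100/253 = 313 J/K.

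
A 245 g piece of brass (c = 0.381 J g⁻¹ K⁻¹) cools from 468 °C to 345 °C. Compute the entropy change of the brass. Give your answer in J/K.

ΔS = -16.9 J/K

In kelvin: T₁ = 741.15 K, T₂ = 618.15 K. ΔS = ∫dQ_rev/T = m c ln(T₂/T₁) = 245 × 0.381 × ln(618.15/741.15) = -16.9 J/K.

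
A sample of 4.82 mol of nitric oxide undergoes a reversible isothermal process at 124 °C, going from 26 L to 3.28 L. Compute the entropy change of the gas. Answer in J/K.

For an isothermal ideal gas ΔS_gas = nR ln(V₂/V₁) = 4.82 × 8.314 × ln(3.28/26) = -83 J/K.

ΔS_gas = -83 J/K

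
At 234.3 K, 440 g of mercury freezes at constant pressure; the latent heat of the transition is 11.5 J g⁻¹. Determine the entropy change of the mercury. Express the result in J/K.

Heat released by the substance: Q = −mL = −440 × 11.5 = −5060 J.
At constant T, ΔS = Q_rev/T = −5060 / 234.3 = -21.6 J/K.

ΔS = -21.6 J/K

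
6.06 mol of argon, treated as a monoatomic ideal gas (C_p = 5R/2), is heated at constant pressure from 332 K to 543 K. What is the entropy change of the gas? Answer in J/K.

At constant pressure, ΔS = nC_p ln(T₂/T₁) with C_p = 5R/2 = 20.79 J mol⁻¹ K⁻¹.
ΔS = 6.06 × 20.79 × ln(543/332) = 62 J/K.

ΔS = 62 J/K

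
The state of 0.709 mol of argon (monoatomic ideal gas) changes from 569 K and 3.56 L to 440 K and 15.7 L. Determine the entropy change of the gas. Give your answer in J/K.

ΔS = 6.47 J/K

Entropy is a state function: ΔS = nC_V ln(T₂/T₁) + nR ln(V₂/V₁), with C_V = 3R/2 = 12.47 J mol⁻¹ K⁻¹ for a monoatomic ideal gas.
ΔS = 0.709 × [12.47 × ln(440/569) + 8.314 × ln(15.7/3.56)] = 6.47 J/K.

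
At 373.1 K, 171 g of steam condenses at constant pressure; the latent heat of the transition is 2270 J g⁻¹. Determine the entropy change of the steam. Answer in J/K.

ΔS = -1040 J/K

Heat released by the substance: Q = −mL = −171 × 2270 = −388170 J.
At constant T, ΔS = Q_rev/T = −388170 / 373.1 = -1040 J/K.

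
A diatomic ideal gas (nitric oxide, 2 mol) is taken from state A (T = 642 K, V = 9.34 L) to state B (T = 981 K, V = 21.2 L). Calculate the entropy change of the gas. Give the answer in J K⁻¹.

Entropy is a state function: ΔS = nC_V ln(T₂/T₁) + nR ln(V₂/V₁), with C_V = 5R/2 = 20.79 J mol⁻¹ K⁻¹ for a diatomic ideal gas.
ΔS = 2 × [20.79 × ln(981/642) + 8.314 × ln(21.2/9.34)] = 31.3 J/K.

ΔS = 31.3 J/K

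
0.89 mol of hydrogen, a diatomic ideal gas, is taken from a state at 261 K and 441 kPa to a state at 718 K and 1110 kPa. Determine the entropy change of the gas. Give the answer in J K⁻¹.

ΔS = 19.4 J/K

ΔS = nC_p ln(T₂/T₁) − nR ln(P₂/P₁), with C_p = 7R/2 = 29.1 J mol⁻¹ K⁻¹ for a diatomic ideal gas.
ΔS = 0.89 × [29.1 × ln(718/261) − 8.314 × ln(1110/441)] = 19.4 J/K.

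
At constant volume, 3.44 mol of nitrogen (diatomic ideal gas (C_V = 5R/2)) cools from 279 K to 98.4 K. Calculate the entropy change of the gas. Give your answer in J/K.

At constant volume, ΔS = nC_V ln(T₂/T₁) with C_V = 5R/2 = 20.79 J mol⁻¹ K⁻¹.
ΔS = 3.44 × 20.79 × ln(98.4/279) = -74.5 J/K.

ΔS = -74.5 J/K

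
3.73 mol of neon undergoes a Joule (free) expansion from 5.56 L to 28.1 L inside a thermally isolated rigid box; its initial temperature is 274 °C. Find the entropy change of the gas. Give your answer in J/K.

ΔS_gas = 50.2 J/K

For an ideal gas in free expansion Q = 0 and W = 0, so T is unchanged.
Entropy is a state function; using a reversible isothermal path, ΔS_gas = nR ln(V₂/V₁) = 3.73 × 8.314 × ln(28.1/5.56) = 50.2 J/K.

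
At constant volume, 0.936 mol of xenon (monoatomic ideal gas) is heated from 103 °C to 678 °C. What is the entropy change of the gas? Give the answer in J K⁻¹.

ΔS = 10.8 J/K

In kelvin: T₁ = 376.15 K, T₂ = 951.15 K. At constant volume, ΔS = nC_V ln(T₂/T₁) with C_V = 3R/2 = 12.47 J mol⁻¹ K⁻¹.
ΔS = 0.936 × 12.47 × ln(951.15/376.15) = 10.8 J/K.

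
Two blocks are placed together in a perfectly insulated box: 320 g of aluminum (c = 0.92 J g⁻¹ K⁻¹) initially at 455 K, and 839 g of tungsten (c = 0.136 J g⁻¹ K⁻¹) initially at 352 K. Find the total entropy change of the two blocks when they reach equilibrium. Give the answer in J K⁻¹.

ΔS_total = 2.6 J/K

Energy balance: T_f = (m₁c₁T₁ + m₂c₂T₂)/(m₁c₁ + m₂c₂) = 426.23 K.
ΔS₁ = m₁c₁ ln(T_f/T₁) = 294.4 × ln(426.23/455) = -19.23 J/K.
ΔS₂ = m₂c₂ ln(T_f/T₂) = 114.104 × ln(426.23/352) = 21.83 J/K.
ΔS_total = -19.23 + 21.83 = 2.6 J/K.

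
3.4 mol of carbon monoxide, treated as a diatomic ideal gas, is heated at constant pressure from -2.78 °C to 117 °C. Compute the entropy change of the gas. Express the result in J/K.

In kelvin: T₁ = 270.37 K, T₂ = 390.15 K. At constant pressure, ΔS = nC_p ln(T₂/T₁) with C_p = 7R/2 = 29.1 J mol⁻¹ K⁻¹.
ΔS = 3.4 × 29.1 × ln(390.15/270.37) = 36.3 J/K.

ΔS = 36.3 J/K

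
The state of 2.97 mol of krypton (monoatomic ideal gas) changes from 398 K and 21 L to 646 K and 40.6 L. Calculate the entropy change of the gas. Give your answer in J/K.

Entropy is a state function: ΔS = nC_V ln(T₂/T₁) + nR ln(V₂/V₁), with C_V = 3R/2 = 12.47 J mol⁻¹ K⁻¹ for a monoatomic ideal gas.
ΔS = 2.97 × [12.47 × ln(646/398) + 8.314 × ln(40.6/21)] = 34.2 J/K.

ΔS = 34.2 J/K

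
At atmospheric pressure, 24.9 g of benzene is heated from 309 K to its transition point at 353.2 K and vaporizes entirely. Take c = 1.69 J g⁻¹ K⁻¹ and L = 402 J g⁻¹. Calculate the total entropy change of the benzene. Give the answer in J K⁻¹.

ΔS = 34 J/K

Warming step: ΔS₁ = m c ln(T_tr/T_i) = 24.9 × 1.69 × ln(353.2/309) = 5.626 J/K.
Phase change: ΔS₂ = +mL/T_tr = 24.9 × 402 / 353.2 = 28.34 J/K.
ΔS_total = (5.626) + (28.34) = 34 J/K.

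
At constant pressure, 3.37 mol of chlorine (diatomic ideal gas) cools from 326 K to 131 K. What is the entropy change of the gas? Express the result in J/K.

ΔS = -89.4 J/K

At constant pressure, ΔS = nC_p ln(T₂/T₁) with C_p = 7R/2 = 29.1 J mol⁻¹ K⁻¹.
ΔS = 3.37 × 29.1 × ln(131/326) = -89.4 J/K.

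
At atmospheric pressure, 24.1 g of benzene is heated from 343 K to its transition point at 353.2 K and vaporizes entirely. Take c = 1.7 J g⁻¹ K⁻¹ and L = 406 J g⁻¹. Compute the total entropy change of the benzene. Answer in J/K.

Warming step: ΔS₁ = m c ln(T_tr/T_i) = 24.1 × 1.7 × ln(353.2/343) = 1.201 J/K.
Phase change: ΔS₂ = +mL/T_tr = 24.1 × 406 / 353.2 = 27.7 J/K.
ΔS_total = (1.201) + (27.7) = 28.9 J/K.

ΔS = 28.9 J/K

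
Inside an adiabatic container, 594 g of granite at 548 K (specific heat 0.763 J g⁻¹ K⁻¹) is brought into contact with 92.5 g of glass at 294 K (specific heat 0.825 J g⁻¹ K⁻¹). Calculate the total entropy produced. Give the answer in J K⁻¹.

Energy balance: T_f = (m₁c₁T₁ + m₂c₂T₂)/(m₁c₁ + m₂c₂) = 511.4 K.
ΔS₁ = m₁c₁ ln(T_f/T₁) = 453.222 × ln(511.4/548) = -31.33 J/K.
ΔS₂ = m₂c₂ ln(T_f/T₂) = 76.3125 × ln(511.4/294) = 42.24 J/K.
ΔS_total = -31.33 + 42.24 = 10.9 J/K.

ΔS_total = 10.9 J/K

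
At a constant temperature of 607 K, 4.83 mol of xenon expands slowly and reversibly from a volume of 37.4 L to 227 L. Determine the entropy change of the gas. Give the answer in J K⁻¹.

ΔS_gas = 72.4 J/K

For an isothermal ideal gas ΔS_gas = nR ln(V₂/V₁) = 4.83 × 8.314 × ln(227/37.4) = 72.4 J/K.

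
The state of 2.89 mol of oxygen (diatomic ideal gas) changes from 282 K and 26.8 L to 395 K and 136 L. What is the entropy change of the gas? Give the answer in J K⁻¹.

Entropy is a state function: ΔS = nC_V ln(T₂/T₁) + nR ln(V₂/V₁), with C_V = 5R/2 = 20.79 J mol⁻¹ K⁻¹ for a diatomic ideal gas.
ΔS = 2.89 × [20.79 × ln(395/282) + 8.314 × ln(136/26.8)] = 59.3 J/K.

ΔS = 59.3 J/K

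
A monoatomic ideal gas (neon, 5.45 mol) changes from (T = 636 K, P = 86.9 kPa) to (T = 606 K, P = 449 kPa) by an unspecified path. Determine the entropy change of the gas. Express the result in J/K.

ΔS = nC_p ln(T₂/T₁) − nR ln(P₂/P₁), with C_p = 5R/2 = 20.79 J mol⁻¹ K⁻¹ for a monoatomic ideal gas.
ΔS = 5.45 × [20.79 × ln(606/636) − 8.314 × ln(449/86.9)] = -79.9 J/K.

ΔS = -79.9 J/K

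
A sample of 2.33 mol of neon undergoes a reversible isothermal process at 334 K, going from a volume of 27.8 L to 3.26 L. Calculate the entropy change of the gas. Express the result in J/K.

For an isothermal ideal gas ΔS_gas = nR ln(V₂/V₁) = 2.33 × 8.314 × ln(3.26/27.8) = -41.5 J/K.

ΔS_gas = -41.5 J/K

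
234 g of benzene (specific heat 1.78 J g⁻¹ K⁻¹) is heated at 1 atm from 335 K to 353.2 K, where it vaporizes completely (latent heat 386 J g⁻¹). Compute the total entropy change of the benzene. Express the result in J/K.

ΔS = 278 J/K

Warming step: ΔS₁ = m c ln(T_tr/T_i) = 234 × 1.78 × ln(353.2/335) = 22.04 J/K.
Phase change: ΔS₂ = +mL/T_tr = 234 × 386 / 353.2 = 255.7 J/K.
ΔS_total = (22.04) + (255.7) = 278 J/K.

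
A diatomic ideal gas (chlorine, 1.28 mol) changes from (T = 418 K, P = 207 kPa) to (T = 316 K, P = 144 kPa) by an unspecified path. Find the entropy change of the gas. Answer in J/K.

ΔS = -6.56 J/K

ΔS = nC_p ln(T₂/T₁) − nR ln(P₂/P₁), with C_p = 7R/2 = 29.1 J mol⁻¹ K⁻¹ for a diatomic ideal gas.
ΔS = 1.28 × [29.1 × ln(316/418) − 8.314 × ln(144/207)] = -6.56 J/K.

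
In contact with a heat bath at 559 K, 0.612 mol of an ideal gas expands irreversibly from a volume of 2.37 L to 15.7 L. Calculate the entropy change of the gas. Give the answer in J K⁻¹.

Entropy is a state function, so ΔS_gas depends only on the end states.
For an isothermal ideal gas ΔS_gas = nR ln(V₂/V₁) = 0.612 × 8.314 × ln(15.7/2.37) = 9.62 J/K.

ΔS_gas = 9.62 J/K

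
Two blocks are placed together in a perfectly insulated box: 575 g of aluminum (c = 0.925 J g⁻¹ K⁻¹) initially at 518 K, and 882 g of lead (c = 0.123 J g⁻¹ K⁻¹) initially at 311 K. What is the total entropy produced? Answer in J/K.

Energy balance: T_f = (m₁c₁T₁ + m₂c₂T₂)/(m₁c₁ + m₂c₂) = 482.93 K.
ΔS₁ = m₁c₁ ln(T_f/T₁) = 531.875 × ln(482.93/518) = -37.28 J/K.
ΔS₂ = m₂c₂ ln(T_f/T₂) = 108.486 × ln(482.93/311) = 47.74 J/K.
ΔS_total = -37.28 + 47.74 = 10.5 J/K.

ΔS_total = 10.5 J/K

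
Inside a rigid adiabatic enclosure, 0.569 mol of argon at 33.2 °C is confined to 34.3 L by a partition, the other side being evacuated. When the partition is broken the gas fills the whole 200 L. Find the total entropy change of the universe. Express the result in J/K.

ΔS_universe = 8.34 J/K

No heat is exchanged and no work is done, so the ideal-gas temperature stays constant.
Entropy is a state function; using a reversible isothermal path, ΔS_gas = nR ln(V₂/V₁) = 0.569 × 8.314 × ln(200/34.3) = 8.34 J/K.
The insulated surroundings exchange no heat, so ΔS_surr = 0 and ΔS_universe = ΔS_gas.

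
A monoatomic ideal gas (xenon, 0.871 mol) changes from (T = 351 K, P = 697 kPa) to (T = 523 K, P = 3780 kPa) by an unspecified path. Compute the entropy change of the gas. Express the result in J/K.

ΔS = nC_p ln(T₂/T₁) − nR ln(P₂/P₁), with C_p = 5R/2 = 20.79 J mol⁻¹ K⁻¹ for a monoatomic ideal gas.
ΔS = 0.871 × [20.79 × ln(523/351) − 8.314 × ln(3780/697)] = -5.02 J/K.

ΔS = -5.02 J/K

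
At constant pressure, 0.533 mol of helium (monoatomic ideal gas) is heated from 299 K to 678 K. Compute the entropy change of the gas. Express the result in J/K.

ΔS = 9.07 J/K

At constant pressure, ΔS = nC_p ln(T₂/T₁) with C_p = 5R/2 = 20.79 J mol⁻¹ K⁻¹.
ΔS = 0.533 × 20.79 × ln(678/299) = 9.07 J/K.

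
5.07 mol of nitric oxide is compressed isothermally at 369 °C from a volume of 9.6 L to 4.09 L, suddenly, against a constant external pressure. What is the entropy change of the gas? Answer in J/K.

Entropy is a state function, so ΔS_gas depends only on the end states.
For an isothermal ideal gas ΔS_gas = nR ln(V₂/V₁) = 5.07 × 8.314 × ln(4.09/9.6) = -36 J/K.

ΔS_gas = -36 J/K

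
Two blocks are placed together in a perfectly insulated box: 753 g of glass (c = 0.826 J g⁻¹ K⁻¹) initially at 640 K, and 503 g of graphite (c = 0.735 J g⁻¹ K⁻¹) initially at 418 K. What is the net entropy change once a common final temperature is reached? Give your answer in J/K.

Energy balance: T_f = (m₁c₁T₁ + m₂c₂T₂)/(m₁c₁ + m₂c₂) = 557.24 K.
ΔS₁ = m₁c₁ ln(T_f/T₁) = 621.978 × ln(557.24/640) = -86.13 J/K.
ΔS₂ = m₂c₂ ln(T_f/T₂) = 369.705 × ln(557.24/418) = 106.3 J/K.
ΔS_total = -86.13 + 106.3 = 20.2 J/K.

ΔS_total = 20.2 J/K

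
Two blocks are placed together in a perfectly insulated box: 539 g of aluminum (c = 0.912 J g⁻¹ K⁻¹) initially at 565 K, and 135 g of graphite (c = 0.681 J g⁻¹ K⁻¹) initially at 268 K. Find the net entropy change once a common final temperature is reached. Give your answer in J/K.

Energy balance: T_f = (m₁c₁T₁ + m₂c₂T₂)/(m₁c₁ + m₂c₂) = 518.21 K.
ΔS₁ = m₁c₁ ln(T_f/T₁) = 491.568 × ln(518.21/565) = -42.5 J/K.
ΔS₂ = m₂c₂ ln(T_f/T₂) = 91.935 × ln(518.21/268) = 60.62 J/K.
ΔS_total = -42.5 + 60.62 = 18.1 J/K.

ΔS_total = 18.1 J/K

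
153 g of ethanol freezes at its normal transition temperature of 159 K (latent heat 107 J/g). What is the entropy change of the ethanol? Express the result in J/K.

Heat released by the substance: Q = −mL = −153 × 107 = −16371 J.
At constant T, ΔS = Q_rev/T = −16371 / 159 = -103 J/K.

ΔS = -103 J/K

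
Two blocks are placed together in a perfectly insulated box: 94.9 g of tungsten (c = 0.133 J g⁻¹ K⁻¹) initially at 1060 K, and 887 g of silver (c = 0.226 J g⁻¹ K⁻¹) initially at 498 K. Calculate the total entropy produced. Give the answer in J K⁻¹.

ΔS_total = 4.25 J/K

Energy balance: T_f = (m₁c₁T₁ + m₂c₂T₂)/(m₁c₁ + m₂c₂) = 531.29 K.
ΔS₁ = m₁c₁ ln(T_f/T₁) = 12.6217 × ln(531.29/1060) = -8.718 J/K.
ΔS₂ = m₂c₂ ln(T_f/T₂) = 200.462 × ln(531.29/498) = 12.97 J/K.
ΔS_total = -8.718 + 12.97 = 4.25 J/K.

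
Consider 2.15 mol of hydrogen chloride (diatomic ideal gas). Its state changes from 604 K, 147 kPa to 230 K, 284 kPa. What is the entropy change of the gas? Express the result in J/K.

ΔS = nC_p ln(T₂/T₁) − nR ln(P₂/P₁), with C_p = 7R/2 = 29.1 J mol⁻¹ K⁻¹ for a diatomic ideal gas.
ΔS = 2.15 × [29.1 × ln(230/604) − 8.314 × ln(284/147)] = -72.2 J/K.

ΔS = -72.2 J/K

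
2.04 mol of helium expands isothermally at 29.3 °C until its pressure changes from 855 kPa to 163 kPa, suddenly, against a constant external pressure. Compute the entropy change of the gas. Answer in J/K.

ΔS_gas = 28.1 J/K

Entropy is a state function, so ΔS_gas depends only on the end states.
For an isothermal ideal gas ΔS_gas = nR ln(P₁/P₂) = 2.04 × 8.314 × ln(855/163) = 28.1 J/K.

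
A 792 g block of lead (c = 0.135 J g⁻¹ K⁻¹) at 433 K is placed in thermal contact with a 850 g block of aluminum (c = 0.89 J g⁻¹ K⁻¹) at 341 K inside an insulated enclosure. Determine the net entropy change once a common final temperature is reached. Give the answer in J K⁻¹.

Energy balance: T_f = (m₁c₁T₁ + m₂c₂T₂)/(m₁c₁ + m₂c₂) = 352.39 K.
ΔS₁ = m₁c₁ ln(T_f/T₁) = 106.92 × ln(352.39/433) = -22.02 J/K.
ΔS₂ = m₂c₂ ln(T_f/T₂) = 756.5 × ln(352.39/341) = 24.86 J/K.
ΔS_total = -22.02 + 24.86 = 2.84 J/K.

ΔS_total = 2.84 J/K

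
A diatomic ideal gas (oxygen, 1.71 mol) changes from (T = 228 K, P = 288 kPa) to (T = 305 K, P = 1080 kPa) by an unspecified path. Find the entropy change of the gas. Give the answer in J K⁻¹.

ΔS = -4.31 J/K

ΔS = nC_p ln(T₂/T₁) − nR ln(P₂/P₁), with C_p = 7R/2 = 29.1 J mol⁻¹ K⁻¹ for a diatomic ideal gas.
ΔS = 1.71 × [29.1 × ln(305/228) − 8.314 × ln(1080/288)] = -4.31 J/K.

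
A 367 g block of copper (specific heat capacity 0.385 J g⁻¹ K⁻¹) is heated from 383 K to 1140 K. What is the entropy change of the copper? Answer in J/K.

ΔS = ∫dQ_rev/T = m c ln(T₂/T₁) = 367 × 0.385 × ln(1140/383) = 154 J/K.

ΔS = 154 J/K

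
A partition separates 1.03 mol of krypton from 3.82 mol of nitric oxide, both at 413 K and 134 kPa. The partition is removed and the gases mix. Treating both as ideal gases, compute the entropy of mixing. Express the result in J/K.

Mole fractions: x_A = 1.03/4.85 = 0.212, x_B = 0.788.
ΔS_mix = −R(n_A ln x_A + n_B ln x_B) = −8.314 × (1.03 ln 0.212 + 3.82 ln 0.788) = 20.9 J/K.

ΔS_mix = 20.9 J/K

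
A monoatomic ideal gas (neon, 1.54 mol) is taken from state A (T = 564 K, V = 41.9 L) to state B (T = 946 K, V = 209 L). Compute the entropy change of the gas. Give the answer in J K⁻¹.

ΔS = 30.5 J/K

Entropy is a state function: ΔS = nC_V ln(T₂/T₁) + nR ln(V₂/V₁), with C_V = 3R/2 = 12.47 J mol⁻¹ K⁻¹ for a monoatomic ideal gas.
ΔS = 1.54 × [12.47 × ln(946/564) + 8.314 × ln(209/41.9)] = 30.5 J/K.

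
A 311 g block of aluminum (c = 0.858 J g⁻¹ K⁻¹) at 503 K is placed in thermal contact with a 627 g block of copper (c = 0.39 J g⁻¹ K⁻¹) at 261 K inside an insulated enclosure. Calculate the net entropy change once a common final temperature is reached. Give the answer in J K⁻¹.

ΔS_total = 26.7 J/K

Energy balance: T_f = (m₁c₁T₁ + m₂c₂T₂)/(m₁c₁ + m₂c₂) = 387.28 K.
ΔS₁ = m₁c₁ ln(T_f/T₁) = 266.838 × ln(387.28/503) = -69.76 J/K.
ΔS₂ = m₂c₂ ln(T_f/T₂) = 244.53 × ln(387.28/261) = 96.5 J/K.
ΔS_total = -69.76 + 96.5 = 26.7 J/K.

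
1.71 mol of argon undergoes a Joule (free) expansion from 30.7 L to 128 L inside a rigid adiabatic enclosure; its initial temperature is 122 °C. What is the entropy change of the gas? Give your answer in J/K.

ΔS_gas = 20.3 J/K

No heat is exchanged and no work is done, so the ideal-gas temperature stays constant.
Entropy is a state function; using a reversible isothermal path, ΔS_gas = nR ln(V₂/V₁) = 1.71 × 8.314 × ln(128/30.7) = 20.3 J/K.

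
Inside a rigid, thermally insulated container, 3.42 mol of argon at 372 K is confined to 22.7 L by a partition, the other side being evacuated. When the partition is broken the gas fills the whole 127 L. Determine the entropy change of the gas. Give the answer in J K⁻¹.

For an ideal gas in free expansion Q = 0 and W = 0, so T is unchanged.
Entropy is a state function; using a reversible isothermal path, ΔS_gas = nR ln(V₂/V₁) = 3.42 × 8.314 × ln(127/22.7) = 49 J/K.

ΔS_gas = 49 J/K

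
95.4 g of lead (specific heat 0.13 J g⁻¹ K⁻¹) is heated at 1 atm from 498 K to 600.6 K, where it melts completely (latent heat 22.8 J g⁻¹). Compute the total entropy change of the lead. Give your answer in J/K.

ΔS = 5.94 J/K

Warming step: ΔS₁ = m c ln(T_tr/T_i) = 95.4 × 0.13 × ln(600.6/498) = 2.3233 J/K.
Phase change: ΔS₂ = +mL/T_tr = 95.4 × 22.8 / 600.6 = 3.6216 J/K.
ΔS_total = (2.3233) + (3.6216) = 5.94 J/K.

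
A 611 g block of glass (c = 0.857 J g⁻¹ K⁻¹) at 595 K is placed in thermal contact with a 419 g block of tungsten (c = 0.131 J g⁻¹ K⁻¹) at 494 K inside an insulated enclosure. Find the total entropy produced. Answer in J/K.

Energy balance: T_f = (m₁c₁T₁ + m₂c₂T₂)/(m₁c₁ + m₂c₂) = 585.42 K.
ΔS₁ = m₁c₁ ln(T_f/T₁) = 523.627 × ln(585.42/595) = -8.502 J/K.
ΔS₂ = m₂c₂ ln(T_f/T₂) = 54.889 × ln(585.42/494) = 9.32 J/K.
ΔS_total = -8.502 + 9.32 = 0.818 J/K.

ΔS_total = 0.818 J/K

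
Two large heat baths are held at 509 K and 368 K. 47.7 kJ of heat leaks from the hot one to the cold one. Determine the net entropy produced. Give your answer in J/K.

ΔS_total = 35.9 J/K

ΔS_hot = −Q/T_H = −47700/509 = -93.71 J/K and ΔS_cold = +Q/T_C = 47700/368 = 129.6 J/K.
ΔS_total = -93.71 + 129.6 = 35.9 J/K, positive as the second law requires.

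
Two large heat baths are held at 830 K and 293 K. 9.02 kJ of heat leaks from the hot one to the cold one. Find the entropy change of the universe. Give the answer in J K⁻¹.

ΔS_total = 19.9 J/K

ΔS_hot = −Q/T_H = −9020/830 = -10.87 J/K and ΔS_cold = +Q/T_C = 9020/293 = 30.78 J/K.
ΔS_total = -10.87 + 30.78 = 19.9 J/K, positive as the second law requires.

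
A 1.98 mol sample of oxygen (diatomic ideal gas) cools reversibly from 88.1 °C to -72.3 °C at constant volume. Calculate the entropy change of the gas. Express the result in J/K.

ΔS = -24.2 J/K

In kelvin: T₁ = 361.25 K, T₂ = 200.85 K. At constant volume, ΔS = nC_V ln(T₂/T₁) with C_V = 5R/2 = 20.79 J mol⁻¹ K⁻¹.
ΔS = 1.98 × 20.79 × ln(200.85/361.25) = -24.2 J/K.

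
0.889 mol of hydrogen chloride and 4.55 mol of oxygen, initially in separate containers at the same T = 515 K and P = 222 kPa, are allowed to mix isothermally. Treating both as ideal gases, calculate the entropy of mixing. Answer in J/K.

ΔS_mix = 20.1 J/K

Mole fractions: x_A = 0.889/5.44 = 0.163, x_B = 0.837.
ΔS_mix = −R(n_A ln x_A + n_B ln x_B) = −8.314 × (0.889 ln 0.163 + 4.55 ln 0.837) = 20.1 J/K.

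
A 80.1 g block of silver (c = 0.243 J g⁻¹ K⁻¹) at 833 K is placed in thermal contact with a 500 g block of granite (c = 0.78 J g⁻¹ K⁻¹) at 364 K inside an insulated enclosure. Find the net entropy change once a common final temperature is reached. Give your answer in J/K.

Energy balance: T_f = (m₁c₁T₁ + m₂c₂T₂)/(m₁c₁ + m₂c₂) = 386.29 K.
ΔS₁ = m₁c₁ ln(T_f/T₁) = 19.4643 × ln(386.29/833) = -14.957 J/K.
ΔS₂ = m₂c₂ ln(T_f/T₂) = 390 × ln(386.29/364) = 23.184 J/K.
ΔS_total = -14.957 + 23.184 = 8.23 J/K.

ΔS_total = 8.23 J/K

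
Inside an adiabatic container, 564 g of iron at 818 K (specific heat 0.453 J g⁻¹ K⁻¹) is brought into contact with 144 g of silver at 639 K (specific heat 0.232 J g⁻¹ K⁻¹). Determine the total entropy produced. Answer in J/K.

ΔS_total = 0.846 J/K

Energy balance: T_f = (m₁c₁T₁ + m₂c₂T₂)/(m₁c₁ + m₂c₂) = 797.3 K.
ΔS₁ = m₁c₁ ln(T_f/T₁) = 255.492 × ln(797.3/818) = -6.548 J/K.
ΔS₂ = m₂c₂ ln(T_f/T₂) = 33.408 × ln(797.3/639) = 7.394 J/K.
ΔS_total = -6.548 + 7.394 = 0.846 J/K.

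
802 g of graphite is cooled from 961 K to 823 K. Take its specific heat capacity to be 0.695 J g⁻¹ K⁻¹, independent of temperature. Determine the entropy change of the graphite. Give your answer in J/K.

ΔS = -86.4 J/K

ΔS = ∫dQ_rev/T = m c ln(T₂/T₁) = 802 × 0.695 × ln(823/961) = -86.4 J/K.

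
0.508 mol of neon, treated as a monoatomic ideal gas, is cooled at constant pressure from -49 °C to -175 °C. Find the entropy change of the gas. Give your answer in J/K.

ΔS = -8.72 J/K

In kelvin: T₁ = 224.15 K, T₂ = 98.15 K. At constant pressure, ΔS = nC_p ln(T₂/T₁) with C_p = 5R/2 = 20.79 J mol⁻¹ K⁻¹.
ΔS = 0.508 × 20.79 × ln(98.15/224.15) = -8.72 J/K.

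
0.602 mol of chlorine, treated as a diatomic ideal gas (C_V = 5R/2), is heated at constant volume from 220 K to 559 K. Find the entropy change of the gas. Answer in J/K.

At constant volume, ΔS = nC_V ln(T₂/T₁) with C_V = 5R/2 = 20.79 J mol⁻¹ K⁻¹.
ΔS = 0.602 × 20.79 × ln(559/220) = 11.7 J/K.

ΔS = 11.7 J/K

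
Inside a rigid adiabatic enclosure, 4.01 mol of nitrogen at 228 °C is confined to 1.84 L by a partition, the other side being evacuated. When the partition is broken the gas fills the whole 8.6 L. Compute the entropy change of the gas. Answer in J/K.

For an ideal gas in free expansion Q = 0 and W = 0, so T is unchanged.
Entropy is a state function; using a reversible isothermal path, ΔS_gas = nR ln(V₂/V₁) = 4.01 × 8.314 × ln(8.6/1.84) = 51.4 J/K.

ΔS_gas = 51.4 J/K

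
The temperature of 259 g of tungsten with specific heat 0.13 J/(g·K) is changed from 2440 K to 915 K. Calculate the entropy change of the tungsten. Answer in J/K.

ΔS = -33 J/K

ΔS = ∫dQ_rev/T = m c ln(T₂/T₁) = 259 × 0.13 × ln(915/2440) = -33 J/K.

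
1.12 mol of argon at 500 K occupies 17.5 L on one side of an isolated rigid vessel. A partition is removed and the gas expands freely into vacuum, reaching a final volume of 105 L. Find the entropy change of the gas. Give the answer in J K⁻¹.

No heat is exchanged and no work is done, so the ideal-gas temperature stays constant.
Entropy is a state function; using a reversible isothermal path, ΔS_gas = nR ln(V₂/V₁) = 1.12 × 8.314 × ln(105/17.5) = 16.7 J/K.

ΔS_gas = 16.7 J/K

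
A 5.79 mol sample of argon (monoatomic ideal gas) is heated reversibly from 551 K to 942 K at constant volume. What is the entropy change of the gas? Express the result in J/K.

At constant volume, ΔS = nC_V ln(T₂/T₁) with C_V = 3R/2 = 12.47 J mol⁻¹ K⁻¹.
ΔS = 5.79 × 12.47 × ln(942/551) = 38.7 J/K.

ΔS = 38.7 J/K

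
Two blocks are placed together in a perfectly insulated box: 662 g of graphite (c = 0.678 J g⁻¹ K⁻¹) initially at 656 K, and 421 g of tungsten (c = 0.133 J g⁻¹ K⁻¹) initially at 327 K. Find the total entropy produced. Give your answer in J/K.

ΔS_total = 10.1 J/K

Energy balance: T_f = (m₁c₁T₁ + m₂c₂T₂)/(m₁c₁ + m₂c₂) = 619.51 K.
ΔS₁ = m₁c₁ ln(T_f/T₁) = 448.836 × ln(619.51/656) = -25.69 J/K.
ΔS₂ = m₂c₂ ln(T_f/T₂) = 55.993 × ln(619.51/327) = 35.78 J/K.
ΔS_total = -25.69 + 35.78 = 10.1 J/K.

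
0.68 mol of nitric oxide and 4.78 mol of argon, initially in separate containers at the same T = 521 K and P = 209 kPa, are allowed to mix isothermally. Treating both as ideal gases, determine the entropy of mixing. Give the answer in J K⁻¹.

ΔS_mix = 17.1 J/K

Mole fractions: x_A = 0.68/5.46 = 0.125, x_B = 0.875.
ΔS_mix = −R(n_A ln x_A + n_B ln x_B) = −8.314 × (0.68 ln 0.125 + 4.78 ln 0.875) = 17.1 J/K.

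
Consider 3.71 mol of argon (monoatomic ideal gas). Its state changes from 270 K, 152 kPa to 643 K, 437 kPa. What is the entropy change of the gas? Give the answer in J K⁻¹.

ΔS = nC_p ln(T₂/T₁) − nR ln(P₂/P₁), with C_p = 5R/2 = 20.79 J mol⁻¹ K⁻¹ for a monoatomic ideal gas.
ΔS = 3.71 × [20.79 × ln(643/270) − 8.314 × ln(437/152)] = 34.3 J/K.

ΔS = 34.3 J/K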